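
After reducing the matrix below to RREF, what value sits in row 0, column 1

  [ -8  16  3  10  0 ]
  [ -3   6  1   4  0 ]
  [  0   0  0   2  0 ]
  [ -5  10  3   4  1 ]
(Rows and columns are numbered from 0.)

ρ1 := -1/8·ρ1
  [  1  -2  -3/8  -5/4  0 ]
  [ -3   6     1     4  0 ]
  [  0   0     0     2  0 ]
  [ -5  10     3     4  1 ]
ρ2 := ρ2 + 3·ρ1
  [  1  -2  -3/8  -5/4  0 ]
  [  0   0  -1/8   1/4  0 ]
  [  0   0     0     2  0 ]
  [ -5  10     3     4  1 ]
ρ4 := ρ4 + 5·ρ1
  [ 1  -2  -3/8  -5/4  0 ]
  [ 0   0  -1/8   1/4  0 ]
  [ 0   0     0     2  0 ]
  [ 0   0   9/8  -9/4  1 ]
ρ2 := -8·ρ2
  [ 1  -2  -3/8  -5/4  0 ]
  [ 0   0     1    -2  0 ]
  [ 0   0     0     2  0 ]
  [ 0   0   9/8  -9/4  1 ]
ρ4 := ρ4 − 9/8·ρ2
  [ 1  -2  -3/8  -5/4  0 ]
  [ 0   0     1    -2  0 ]
  [ 0   0     0     2  0 ]
  [ 0   0     0     0  1 ]
ρ3 := 1/2·ρ3
  [ 1  -2  -3/8  -5/4  0 ]
  [ 0   0     1    -2  0 ]
  [ 0   0     0     1  0 ]
  [ 0   0     0     0  1 ]
ρ2 := ρ2 + 2·ρ3
  [ 1  -2  -3/8  -5/4  0 ]
  [ 0   0     1     0  0 ]
  [ 0   0     0     1  0 ]
  [ 0   0     0     0  1 ]
ρ1 := ρ1 + 5/4·ρ3
  [ 1  -2  -3/8  0  0 ]
  [ 0   0     1  0  0 ]
  [ 0   0     0  1  0 ]
  [ 0   0     0  0  1 ]
ρ1 := ρ1 + 3/8·ρ2
  [ 1  -2  0  0  0 ]
  [ 0   0  1  0  0 ]
  [ 0   0  0  1  0 ]
  [ 0   0  0  0  1 ]

-2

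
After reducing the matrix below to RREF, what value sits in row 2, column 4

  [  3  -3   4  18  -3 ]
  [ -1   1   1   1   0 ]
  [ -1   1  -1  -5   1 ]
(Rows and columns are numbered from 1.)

3

Multiply r1 by 1/3.
  [  1  -1  4/3   6  -1 ]
  [ -1   1    1   1   0 ]
  [ -1   1   -1  -5   1 ]
Add r1 to r2.
  [  1  -1  4/3   6  -1 ]
  [  0   0  7/3   7  -1 ]
  [ -1   1   -1  -5   1 ]
Add r1 to r3.
  [ 1  -1  4/3  6  -1 ]
  [ 0   0  7/3  7  -1 ]
  [ 0   0  1/3  1   0 ]
Multiply r2 by 3/7.
  [ 1  -1  4/3  6    -1 ]
  [ 0   0    1  3  -3/7 ]
  [ 0   0  1/3  1     0 ]
Subtract 1/3 times r2 from r3.
  [ 1  -1  4/3  6    -1 ]
  [ 0   0    1  3  -3/7 ]
  [ 0   0    0  0   1/7 ]
Multiply r3 by 7.
  [ 1  -1  4/3  6    -1 ]
  [ 0   0    1  3  -3/7 ]
  [ 0   0    0  0     1 ]
Add 3/7 times r3 to r2.
  [ 1  -1  4/3  6  -1 ]
  [ 0   0    1  3   0 ]
  [ 0   0    0  0   1 ]
Add r3 to r1.
  [ 1  -1  4/3  6  0 ]
  [ 0   0    1  3  0 ]
  [ 0   0    0  0  1 ]
Subtract 4/3 times r2 from r1.
  [ 1  -1  0  2  0 ]
  [ 0   0  1  3  0 ]
  [ 0   0  0  0  1 ]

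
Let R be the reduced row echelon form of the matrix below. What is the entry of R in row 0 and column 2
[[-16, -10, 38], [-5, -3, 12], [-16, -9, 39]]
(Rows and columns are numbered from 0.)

R1 ← -1/16·R1
  [   1  5/8  -19/8 ]
  [  -5   -3     12 ]
  [ -16   -9     39 ]
R2 ← R2 + 5·R1
  [   1  5/8  -19/8 ]
  [   0  1/8    1/8 ]
  [ -16   -9     39 ]
R3 ← R3 + 16·R1
  [ 1  5/8  -19/8 ]
  [ 0  1/8    1/8 ]
  [ 0    1      1 ]
R2 ← 8·R2
  [ 1  5/8  -19/8 ]
  [ 0    1      1 ]
  [ 0    1      1 ]
R3 ← R3 − R2
  [ 1  5/8  -19/8 ]
  [ 0    1      1 ]
  [ 0    0      0 ]
R1 ← R1 − 5/8·R2
  [ 1  0  -3 ]
  [ 0  1   1 ]
  [ 0  0   0 ]

-3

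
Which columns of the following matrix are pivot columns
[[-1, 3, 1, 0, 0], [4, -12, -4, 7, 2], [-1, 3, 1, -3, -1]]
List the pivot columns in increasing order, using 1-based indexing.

1, 4, 5

Multiply ρ1 by -1.
  [  1   -3  -1   0   0 ]
  [  4  -12  -4   7   2 ]
  [ -1    3   1  -3  -1 ]
Subtract 4 times ρ1 from ρ2.
  [  1  -3  -1   0   0 ]
  [  0   0   0   7   2 ]
  [ -1   3   1  -3  -1 ]
Add ρ1 to ρ3.
  [ 1  -3  -1   0   0 ]
  [ 0   0   0   7   2 ]
  [ 0   0   0  -3  -1 ]
Multiply ρ2 by 1/7.
  [ 1  -3  -1   0    0 ]
  [ 0   0   0   1  2/7 ]
  [ 0   0   0  -3   -1 ]
Add 3 times ρ2 to ρ3.
  [ 1  -3  -1  0     0 ]
  [ 0   0   0  1   2/7 ]
  [ 0   0   0  0  -1/7 ]
Multiply ρ3 by -7.
  [ 1  -3  -1  0    0 ]
  [ 0   0   0  1  2/7 ]
  [ 0   0   0  0    1 ]
Subtract 2/7 times ρ3 from ρ2.
  [ 1  -3  -1  0  0 ]
  [ 0   0   0  1  0 ]
  [ 0   0   0  0  1 ]
Pivot columns are the columns containing a leading 1.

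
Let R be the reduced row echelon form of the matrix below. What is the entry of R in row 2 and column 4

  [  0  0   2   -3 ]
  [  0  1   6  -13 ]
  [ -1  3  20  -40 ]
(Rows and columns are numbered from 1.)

r1 <=> r3
  [ -1  3  20  -40 ]
  [  0  1   6  -13 ]
  [  0  0   2   -3 ]
r1 := -1·r1
  [ 1  -3  -20   40 ]
  [ 0   1    6  -13 ]
  [ 0   0    2   -3 ]
r3 := 1/2·r3
  [ 1  -3  -20    40 ]
  [ 0   1    6   -13 ]
  [ 0   0    1  -3/2 ]
r2 := r2 − 6·r3
  [ 1  -3  -20    40 ]
  [ 0   1    0    -4 ]
  [ 0   0    1  -3/2 ]
r1 := r1 + 20·r3
  [ 1  -3  0    10 ]
  [ 0   1  0    -4 ]
  [ 0   0  1  -3/2 ]
r1 := r1 + 3·r2
  [ 1  0  0    -2 ]
  [ 0  1  0    -4 ]
  [ 0  0  1  -3/2 ]

-4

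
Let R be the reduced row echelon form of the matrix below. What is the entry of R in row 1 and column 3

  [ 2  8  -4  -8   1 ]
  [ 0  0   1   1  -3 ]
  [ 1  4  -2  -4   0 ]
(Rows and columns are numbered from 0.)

R1 → 1/2·R1
  [ 1  4  -2  -4  1/2 ]
  [ 0  0   1   1   -3 ]
  [ 1  4  -2  -4    0 ]
R3 → R3 − R1
  [ 1  4  -2  -4   1/2 ]
  [ 0  0   1   1    -3 ]
  [ 0  0   0   0  -1/2 ]
R3 → -2·R3
  [ 1  4  -2  -4  1/2 ]
  [ 0  0   1   1   -3 ]
  [ 0  0   0   0    1 ]
R2 → R2 + 3·R3
  [ 1  4  -2  -4  1/2 ]
  [ 0  0   1   1    0 ]
  [ 0  0   0   0    1 ]
R1 → R1 − 1/2·R3
  [ 1  4  -2  -4  0 ]
  [ 0  0   1   1  0 ]
  [ 0  0   0   0  1 ]
R1 → R1 + 2·R2
  [ 1  4  0  -2  0 ]
  [ 0  0  1   1  0 ]
  [ 0  0  0   0  1 ]

1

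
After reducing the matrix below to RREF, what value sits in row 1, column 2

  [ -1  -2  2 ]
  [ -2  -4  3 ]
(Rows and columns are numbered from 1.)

R1 -> -1·R1
  [  1   2  -2 ]
  [ -2  -4   3 ]
R2 -> R2 + 2·R1
  [ 1  2  -2 ]
  [ 0  0  -1 ]
R2 -> -1·R2
  [ 1  2  -2 ]
  [ 0  0   1 ]
R1 -> R1 + 2·R2
  [ 1  2  0 ]
  [ 0  0  1 ]

2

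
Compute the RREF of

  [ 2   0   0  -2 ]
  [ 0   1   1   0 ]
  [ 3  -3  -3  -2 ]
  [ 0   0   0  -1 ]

[[1, 0, 0, 0], [0, 1, 1, 0], [0, 0, 0, 1], [0, 0, 0, 0]]

Multiply R1 by 1/2.
  [ 1   0   0  -1 ]
  [ 0   1   1   0 ]
  [ 3  -3  -3  -2 ]
  [ 0   0   0  -1 ]
Subtract 3 times R1 from R3.
  [ 1   0   0  -1 ]
  [ 0   1   1   0 ]
  [ 0  -3  -3   1 ]
  [ 0   0   0  -1 ]
Add 3 times R2 to R3.
  [ 1  0  0  -1 ]
  [ 0  1  1   0 ]
  [ 0  0  0   1 ]
  [ 0  0  0  -1 ]
Add R3 to R4.
  [ 1  0  0  -1 ]
  [ 0  1  1   0 ]
  [ 0  0  0   1 ]
  [ 0  0  0   0 ]
Add R3 to R1.
  [ 1  0  0  0 ]
  [ 0  1  1  0 ]
  [ 0  0  0  1 ]
  [ 0  0  0  0 ]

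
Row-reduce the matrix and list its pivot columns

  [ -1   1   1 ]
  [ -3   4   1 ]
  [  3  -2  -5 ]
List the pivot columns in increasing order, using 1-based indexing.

R1 ← -1·R1
  [  1  -1  -1 ]
  [ -3   4   1 ]
  [  3  -2  -5 ]
R2 ← R2 + 3·R1
  [ 1  -1  -1 ]
  [ 0   1  -2 ]
  [ 3  -2  -5 ]
R3 ← R3 − 3·R1
  [ 1  -1  -1 ]
  [ 0   1  -2 ]
  [ 0   1  -2 ]
R3 ← R3 − R2
  [ 1  -1  -1 ]
  [ 0   1  -2 ]
  [ 0   0   0 ]
R1 ← R1 + R2
  [ 1  0  -3 ]
  [ 0  1  -2 ]
  [ 0  0   0 ]
Pivot columns are the columns containing a leading 1.

1, 2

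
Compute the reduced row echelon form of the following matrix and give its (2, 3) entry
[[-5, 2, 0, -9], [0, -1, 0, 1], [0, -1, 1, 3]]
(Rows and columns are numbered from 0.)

2

r1 → -1/5·r1
  [ 1  -2/5  0  9/5 ]
  [ 0    -1  0    1 ]
  [ 0    -1  1    3 ]
r2 → -1·r2
  [ 1  -2/5  0  9/5 ]
  [ 0     1  0   -1 ]
  [ 0    -1  1    3 ]
r3 → r3 + r2
  [ 1  -2/5  0  9/5 ]
  [ 0     1  0   -1 ]
  [ 0     0  1    2 ]
r1 → r1 + 2/5·r2
  [ 1  0  0  7/5 ]
  [ 0  1  0   -1 ]
  [ 0  0  1    2 ]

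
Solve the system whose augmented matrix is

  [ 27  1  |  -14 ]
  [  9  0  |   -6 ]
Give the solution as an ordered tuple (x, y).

(-2/3, 4)

Multiply R1 by 1/27.
  [ 1  1/27  |  -14/27 ]
  [ 9     0  |      -6 ]
Subtract 9 times R1 from R2.
  [ 1  1/27  |  -14/27 ]
  [ 0  -1/3  |    -4/3 ]
Multiply R2 by -3.
  [ 1  1/27  |  -14/27 ]
  [ 0     1  |       4 ]
Subtract 1/27 times R2 from R1.
  [ 1  0  |  -2/3 ]
  [ 0  1  |     4 ]
Reading off the last column: x = -2/3, y = 4.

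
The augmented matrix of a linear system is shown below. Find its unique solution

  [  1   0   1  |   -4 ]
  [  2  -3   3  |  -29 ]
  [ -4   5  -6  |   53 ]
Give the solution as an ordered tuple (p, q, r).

(2, 5, -6)

r2 := r2 − 2·r1
r3 := r3 + 4·r1
r2 := -1/3·r2
r3 := r3 − 5·r2
r3 := -3·r3
r2 := r2 + 1/3·r3
r1 := r1 − r3
Reading off the last column: p = 2, q = 5, r = -6.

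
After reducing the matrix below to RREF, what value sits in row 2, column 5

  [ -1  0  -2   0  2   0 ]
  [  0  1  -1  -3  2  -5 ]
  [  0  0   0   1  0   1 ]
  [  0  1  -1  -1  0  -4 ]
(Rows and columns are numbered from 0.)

1

Multiply r1 by -1.
  [ 1  0   2   0  -2   0 ]
  [ 0  1  -1  -3   2  -5 ]
  [ 0  0   0   1   0   1 ]
  [ 0  1  -1  -1   0  -4 ]
Subtract r2 from r4.
  [ 1  0   2   0  -2   0 ]
  [ 0  1  -1  -3   2  -5 ]
  [ 0  0   0   1   0   1 ]
  [ 0  0   0   2  -2   1 ]
Subtract 2 times r3 from r4.
  [ 1  0   2   0  -2   0 ]
  [ 0  1  -1  -3   2  -5 ]
  [ 0  0   0   1   0   1 ]
  [ 0  0   0   0  -2  -1 ]
Multiply r4 by -1/2.
  [ 1  0   2   0  -2    0 ]
  [ 0  1  -1  -3   2   -5 ]
  [ 0  0   0   1   0    1 ]
  [ 0  0   0   0   1  1/2 ]
Subtract 2 times r4 from r2.
  [ 1  0   2   0  -2    0 ]
  [ 0  1  -1  -3   0   -6 ]
  [ 0  0   0   1   0    1 ]
  [ 0  0   0   0   1  1/2 ]
Add 2 times r4 to r1.
  [ 1  0   2   0  0    1 ]
  [ 0  1  -1  -3  0   -6 ]
  [ 0  0   0   1  0    1 ]
  [ 0  0   0   0  1  1/2 ]
Add 3 times r3 to r2.
  [ 1  0   2  0  0    1 ]
  [ 0  1  -1  0  0   -3 ]
  [ 0  0   0  1  0    1 ]
  [ 0  0   0  0  1  1/2 ]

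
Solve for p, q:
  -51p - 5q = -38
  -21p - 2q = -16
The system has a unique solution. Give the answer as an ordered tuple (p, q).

Form the augmented matrix and row-reduce:
  [ -51  -5  |  -38 ]
  [ -21  -2  |  -16 ]
R1 → -1/51·R1
R2 → R2 + 21·R1
R2 → 17·R2
R1 → R1 − 5/51·R2
Reading off the last column: p = 4/3, q = -6.

(4/3, -6)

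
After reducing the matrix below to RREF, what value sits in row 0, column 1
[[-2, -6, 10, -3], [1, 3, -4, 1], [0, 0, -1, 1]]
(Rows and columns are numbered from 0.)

3

Multiply R1 by -1/2.
  [ 1  3  -5  3/2 ]
  [ 1  3  -4    1 ]
  [ 0  0  -1    1 ]
Subtract R1 from R2.
  [ 1  3  -5   3/2 ]
  [ 0  0   1  -1/2 ]
  [ 0  0  -1     1 ]
Add R2 to R3.
  [ 1  3  -5   3/2 ]
  [ 0  0   1  -1/2 ]
  [ 0  0   0   1/2 ]
Multiply R3 by 2.
  [ 1  3  -5   3/2 ]
  [ 0  0   1  -1/2 ]
  [ 0  0   0     1 ]
Add 1/2 times R3 to R2.
  [ 1  3  -5  3/2 ]
  [ 0  0   1    0 ]
  [ 0  0   0    1 ]
Subtract 3/2 times R3 from R1.
  [ 1  3  -5  0 ]
  [ 0  0   1  0 ]
  [ 0  0   0  1 ]
Add 5 times R2 to R1.
  [ 1  3  0  0 ]
  [ 0  0  1  0 ]
  [ 0  0  0  1 ]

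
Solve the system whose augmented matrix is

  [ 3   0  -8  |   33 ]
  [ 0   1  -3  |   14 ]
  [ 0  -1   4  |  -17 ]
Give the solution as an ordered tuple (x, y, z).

R1 := 1/3·R1
  [ 1   0  -8/3  |   11 ]
  [ 0   1    -3  |   14 ]
  [ 0  -1     4  |  -17 ]
R3 := R3 + R2
  [ 1  0  -8/3  |  11 ]
  [ 0  1    -3  |  14 ]
  [ 0  0     1  |  -3 ]
R2 := R2 + 3·R3
  [ 1  0  -8/3  |  11 ]
  [ 0  1     0  |   5 ]
  [ 0  0     1  |  -3 ]
R1 := R1 + 8/3·R3
  [ 1  0  0  |   3 ]
  [ 0  1  0  |   5 ]
  [ 0  0  1  |  -3 ]
Reading off the last column: x = 3, y = 5, z = -3.

(3, 5, -3)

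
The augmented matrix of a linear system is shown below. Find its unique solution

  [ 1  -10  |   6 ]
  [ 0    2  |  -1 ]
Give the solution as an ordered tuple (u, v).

ρ2 := 1/2·ρ2
  [ 1  -10  |     6 ]
  [ 0    1  |  -1/2 ]
ρ1 := ρ1 + 10·ρ2
  [ 1  0  |     1 ]
  [ 0  1  |  -1/2 ]
Reading off the last column: u = 1, v = -1/2.

(1, -1/2)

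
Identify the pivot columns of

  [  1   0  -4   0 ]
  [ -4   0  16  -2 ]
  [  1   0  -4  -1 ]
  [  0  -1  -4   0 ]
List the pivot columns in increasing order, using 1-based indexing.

Add 4 times ρ1 to ρ2.
  [ 1   0  -4   0 ]
  [ 0   0   0  -2 ]
  [ 1   0  -4  -1 ]
  [ 0  -1  -4   0 ]
Subtract ρ1 from ρ3.
  [ 1   0  -4   0 ]
  [ 0   0   0  -2 ]
  [ 0   0   0  -1 ]
  [ 0  -1  -4   0 ]
Swap ρ2 and ρ4.
  [ 1   0  -4   0 ]
  [ 0  -1  -4   0 ]
  [ 0   0   0  -1 ]
  [ 0   0   0  -2 ]
Multiply ρ2 by -1.
  [ 1  0  -4   0 ]
  [ 0  1   4   0 ]
  [ 0  0   0  -1 ]
  [ 0  0   0  -2 ]
Multiply ρ3 by -1.
  [ 1  0  -4   0 ]
  [ 0  1   4   0 ]
  [ 0  0   0   1 ]
  [ 0  0   0  -2 ]
Add 2 times ρ3 to ρ4.
  [ 1  0  -4  0 ]
  [ 0  1   4  0 ]
  [ 0  0   0  1 ]
  [ 0  0   0  0 ]
Pivot columns are the columns containing a leading 1.

1, 2, 4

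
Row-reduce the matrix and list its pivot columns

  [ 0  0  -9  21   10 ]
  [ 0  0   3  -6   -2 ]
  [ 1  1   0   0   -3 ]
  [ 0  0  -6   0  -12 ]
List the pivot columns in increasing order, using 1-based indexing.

R1 ↔ R3
  [ 1  1   0   0   -3 ]
  [ 0  0   3  -6   -2 ]
  [ 0  0  -9  21   10 ]
  [ 0  0  -6   0  -12 ]
R2 -> 1/3·R2
  [ 1  1   0   0    -3 ]
  [ 0  0   1  -2  -2/3 ]
  [ 0  0  -9  21    10 ]
  [ 0  0  -6   0   -12 ]
R3 -> R3 + 9·R2
  [ 1  1   0   0    -3 ]
  [ 0  0   1  -2  -2/3 ]
  [ 0  0   0   3     4 ]
  [ 0  0  -6   0   -12 ]
R4 -> R4 + 6·R2
  [ 1  1  0    0    -3 ]
  [ 0  0  1   -2  -2/3 ]
  [ 0  0  0    3     4 ]
  [ 0  0  0  -12   -16 ]
R3 -> 1/3·R3
  [ 1  1  0    0    -3 ]
  [ 0  0  1   -2  -2/3 ]
  [ 0  0  0    1   4/3 ]
  [ 0  0  0  -12   -16 ]
R4 -> R4 + 12·R3
  [ 1  1  0   0    -3 ]
  [ 0  0  1  -2  -2/3 ]
  [ 0  0  0   1   4/3 ]
  [ 0  0  0   0     0 ]
R2 -> R2 + 2·R3
  [ 1  1  0  0   -3 ]
  [ 0  0  1  0    2 ]
  [ 0  0  0  1  4/3 ]
  [ 0  0  0  0    0 ]
Pivot columns are the columns containing a leading 1.

1, 3, 4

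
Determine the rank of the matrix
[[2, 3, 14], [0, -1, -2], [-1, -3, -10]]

Multiply R1 by 1/2.
Add R1 to R3.
Multiply R2 by -1.
Add 3/2 times R2 to R3.
Subtract 3/2 times R2 from R1.
The reduced form has 2 nonzero rows.

rank = 2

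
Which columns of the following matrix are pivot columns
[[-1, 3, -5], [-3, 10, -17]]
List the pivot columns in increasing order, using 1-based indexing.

r1 → -1·r1
  [  1  -3    5 ]
  [ -3  10  -17 ]
r2 → r2 + 3·r1
  [ 1  -3   5 ]
  [ 0   1  -2 ]
r1 → r1 + 3·r2
  [ 1  0  -1 ]
  [ 0  1  -2 ]
Pivot columns are the columns containing a leading 1.

1, 2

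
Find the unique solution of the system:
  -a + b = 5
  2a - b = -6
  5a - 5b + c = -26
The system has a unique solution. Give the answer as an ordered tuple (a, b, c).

Form the augmented matrix and row-reduce:
  [ -1   1  0  |    5 ]
  [  2  -1  0  |   -6 ]
  [  5  -5  1  |  -26 ]
Multiply R1 by -1.
  [ 1  -1  0  |   -5 ]
  [ 2  -1  0  |   -6 ]
  [ 5  -5  1  |  -26 ]
Subtract 2 times R1 from R2.
  [ 1  -1  0  |   -5 ]
  [ 0   1  0  |    4 ]
  [ 5  -5  1  |  -26 ]
Subtract 5 times R1 from R3.
  [ 1  -1  0  |  -5 ]
  [ 0   1  0  |   4 ]
  [ 0   0  1  |  -1 ]
Add R2 to R1.
  [ 1  0  0  |  -1 ]
  [ 0  1  0  |   4 ]
  [ 0  0  1  |  -1 ]
Reading off the last column: a = -1, b = 4, c = -1.

(-1, 4, -1)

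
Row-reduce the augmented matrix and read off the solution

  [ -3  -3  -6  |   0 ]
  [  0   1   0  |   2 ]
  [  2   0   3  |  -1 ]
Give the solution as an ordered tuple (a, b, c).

(4, 2, -3)

r1 → -1/3·r1
  [ 1  1  2  |   0 ]
  [ 0  1  0  |   2 ]
  [ 2  0  3  |  -1 ]
r3 → r3 − 2·r1
  [ 1   1   2  |   0 ]
  [ 0   1   0  |   2 ]
  [ 0  -2  -1  |  -1 ]
r3 → r3 + 2·r2
  [ 1  1   2  |  0 ]
  [ 0  1   0  |  2 ]
  [ 0  0  -1  |  3 ]
r3 → -1·r3
  [ 1  1  2  |   0 ]
  [ 0  1  0  |   2 ]
  [ 0  0  1  |  -3 ]
r1 → r1 − 2·r3
  [ 1  1  0  |   6 ]
  [ 0  1  0  |   2 ]
  [ 0  0  1  |  -3 ]
r1 → r1 − r2
  [ 1  0  0  |   4 ]
  [ 0  1  0  |   2 ]
  [ 0  0  1  |  -3 ]
Reading off the last column: a = 4, b = 2, c = -3.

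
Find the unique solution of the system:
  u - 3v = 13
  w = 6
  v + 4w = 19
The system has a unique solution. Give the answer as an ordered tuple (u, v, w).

Form the augmented matrix and row-reduce:
  [ 1  -3  0  |  13 ]
  [ 0   0  1  |   6 ]
  [ 0   1  4  |  19 ]
R2 <=> R3
  [ 1  -3  0  |  13 ]
  [ 0   1  4  |  19 ]
  [ 0   0  1  |   6 ]
R2 -> R2 − 4·R3
  [ 1  -3  0  |  13 ]
  [ 0   1  0  |  -5 ]
  [ 0   0  1  |   6 ]
R1 -> R1 + 3·R2
  [ 1  0  0  |  -2 ]
  [ 0  1  0  |  -5 ]
  [ 0  0  1  |   6 ]
Reading off the last column: u = -2, v = -5, w = 6.

(-2, -5, 6)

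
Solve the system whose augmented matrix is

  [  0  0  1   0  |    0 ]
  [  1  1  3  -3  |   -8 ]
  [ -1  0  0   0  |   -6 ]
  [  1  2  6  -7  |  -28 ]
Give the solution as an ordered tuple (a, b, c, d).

(6, 4, 0, 6)

R1 <-> R2
  [  1  1  3  -3  |   -8 ]
  [  0  0  1   0  |    0 ]
  [ -1  0  0   0  |   -6 ]
  [  1  2  6  -7  |  -28 ]
R3 := R3 + R1
  [ 1  1  3  -3  |   -8 ]
  [ 0  0  1   0  |    0 ]
  [ 0  1  3  -3  |  -14 ]
  [ 1  2  6  -7  |  -28 ]
R4 := R4 − R1
  [ 1  1  3  -3  |   -8 ]
  [ 0  0  1   0  |    0 ]
  [ 0  1  3  -3  |  -14 ]
  [ 0  1  3  -4  |  -20 ]
R2 <-> R3
  [ 1  1  3  -3  |   -8 ]
  [ 0  1  3  -3  |  -14 ]
  [ 0  0  1   0  |    0 ]
  [ 0  1  3  -4  |  -20 ]
R4 := R4 − R2
  [ 1  1  3  -3  |   -8 ]
  [ 0  1  3  -3  |  -14 ]
  [ 0  0  1   0  |    0 ]
  [ 0  0  0  -1  |   -6 ]
R4 := -1·R4
  [ 1  1  3  -3  |   -8 ]
  [ 0  1  3  -3  |  -14 ]
  [ 0  0  1   0  |    0 ]
  [ 0  0  0   1  |    6 ]
R2 := R2 + 3·R4
  [ 1  1  3  -3  |  -8 ]
  [ 0  1  3   0  |   4 ]
  [ 0  0  1   0  |   0 ]
  [ 0  0  0   1  |   6 ]
R1 := R1 + 3·R4
  [ 1  1  3  0  |  10 ]
  [ 0  1  3  0  |   4 ]
  [ 0  0  1  0  |   0 ]
  [ 0  0  0  1  |   6 ]
R2 := R2 − 3·R3
  [ 1  1  3  0  |  10 ]
  [ 0  1  0  0  |   4 ]
  [ 0  0  1  0  |   0 ]
  [ 0  0  0  1  |   6 ]
R1 := R1 − 3·R3
  [ 1  1  0  0  |  10 ]
  [ 0  1  0  0  |   4 ]
  [ 0  0  1  0  |   0 ]
  [ 0  0  0  1  |   6 ]
R1 := R1 − R2
  [ 1  0  0  0  |  6 ]
  [ 0  1  0  0  |  4 ]
  [ 0  0  1  0  |  0 ]
  [ 0  0  0  1  |  6 ]
Reading off the last column: a = 6, b = 4, c = 0, d = 6.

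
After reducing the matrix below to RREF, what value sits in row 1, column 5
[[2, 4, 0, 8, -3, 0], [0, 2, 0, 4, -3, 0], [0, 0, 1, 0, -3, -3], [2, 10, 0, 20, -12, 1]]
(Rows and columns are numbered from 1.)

3/2

Multiply r1 by 1/2.
  [ 1   2  0   4  -3/2   0 ]
  [ 0   2  0   4    -3   0 ]
  [ 0   0  1   0    -3  -3 ]
  [ 2  10  0  20   -12   1 ]
Subtract 2 times r1 from r4.
  [ 1  2  0   4  -3/2   0 ]
  [ 0  2  0   4    -3   0 ]
  [ 0  0  1   0    -3  -3 ]
  [ 0  6  0  12    -9   1 ]
Multiply r2 by 1/2.
  [ 1  2  0   4  -3/2   0 ]
  [ 0  1  0   2  -3/2   0 ]
  [ 0  0  1   0    -3  -3 ]
  [ 0  6  0  12    -9   1 ]
Subtract 6 times r2 from r4.
  [ 1  2  0  4  -3/2   0 ]
  [ 0  1  0  2  -3/2   0 ]
  [ 0  0  1  0    -3  -3 ]
  [ 0  0  0  0     0   1 ]
Add 3 times r4 to r3.
  [ 1  2  0  4  -3/2  0 ]
  [ 0  1  0  2  -3/2  0 ]
  [ 0  0  1  0    -3  0 ]
  [ 0  0  0  0     0  1 ]
Subtract 2 times r2 from r1.
  [ 1  0  0  0   3/2  0 ]
  [ 0  1  0  2  -3/2  0 ]
  [ 0  0  1  0    -3  0 ]
  [ 0  0  0  0     0  1 ]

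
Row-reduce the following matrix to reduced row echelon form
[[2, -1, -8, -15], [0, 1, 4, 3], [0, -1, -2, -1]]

[[1, 0, 0, -4], [0, 1, 0, -1], [0, 0, 1, 1]]

R1 → 1/2·R1
  [ 1  -1/2  -4  -15/2 ]
  [ 0     1   4      3 ]
  [ 0    -1  -2     -1 ]
R3 → R3 + R2
  [ 1  -1/2  -4  -15/2 ]
  [ 0     1   4      3 ]
  [ 0     0   2      2 ]
R3 → 1/2·R3
  [ 1  -1/2  -4  -15/2 ]
  [ 0     1   4      3 ]
  [ 0     0   1      1 ]
R2 → R2 − 4·R3
  [ 1  -1/2  -4  -15/2 ]
  [ 0     1   0     -1 ]
  [ 0     0   1      1 ]
R1 → R1 + 4·R3
  [ 1  -1/2  0  -7/2 ]
  [ 0     1  0    -1 ]
  [ 0     0  1     1 ]
R1 → R1 + 1/2·R2
  [ 1  0  0  -4 ]
  [ 0  1  0  -1 ]
  [ 0  0  1   1 ]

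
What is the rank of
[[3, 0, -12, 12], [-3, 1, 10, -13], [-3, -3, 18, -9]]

ρ1 := 1/3·ρ1
  [  1   0  -4    4 ]
  [ -3   1  10  -13 ]
  [ -3  -3  18   -9 ]
ρ2 := ρ2 + 3·ρ1
  [  1   0  -4   4 ]
  [  0   1  -2  -1 ]
  [ -3  -3  18  -9 ]
ρ3 := ρ3 + 3·ρ1
  [ 1   0  -4   4 ]
  [ 0   1  -2  -1 ]
  [ 0  -3   6   3 ]
ρ3 := ρ3 + 3·ρ2
  [ 1  0  -4   4 ]
  [ 0  1  -2  -1 ]
  [ 0  0   0   0 ]
The reduced form has 2 nonzero rows.

rank = 2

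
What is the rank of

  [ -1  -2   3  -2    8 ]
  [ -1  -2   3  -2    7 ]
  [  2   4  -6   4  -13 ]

rank = 2

Multiply R1 by -1.
  [  1   2  -3   2   -8 ]
  [ -1  -2   3  -2    7 ]
  [  2   4  -6   4  -13 ]
Add R1 to R2.
  [ 1  2  -3  2   -8 ]
  [ 0  0   0  0   -1 ]
  [ 2  4  -6  4  -13 ]
Subtract 2 times R1 from R3.
  [ 1  2  -3  2  -8 ]
  [ 0  0   0  0  -1 ]
  [ 0  0   0  0   3 ]
Multiply R2 by -1.
  [ 1  2  -3  2  -8 ]
  [ 0  0   0  0   1 ]
  [ 0  0   0  0   3 ]
Subtract 3 times R2 from R3.
  [ 1  2  -3  2  -8 ]
  [ 0  0   0  0   1 ]
  [ 0  0   0  0   0 ]
Add 8 times R2 to R1.
  [ 1  2  -3  2  0 ]
  [ 0  0   0  0  1 ]
  [ 0  0   0  0  0 ]
The reduced form has 2 nonzero rows.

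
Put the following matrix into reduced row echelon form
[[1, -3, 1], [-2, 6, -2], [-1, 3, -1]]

Add 2 times R1 to R2.
  [  1  -3   1 ]
  [  0   0   0 ]
  [ -1   3  -1 ]
Add R1 to R3.
  [ 1  -3  1 ]
  [ 0   0  0 ]
  [ 0   0  0 ]

[[1, -3, 1], [0, 0, 0], [0, 0, 0]]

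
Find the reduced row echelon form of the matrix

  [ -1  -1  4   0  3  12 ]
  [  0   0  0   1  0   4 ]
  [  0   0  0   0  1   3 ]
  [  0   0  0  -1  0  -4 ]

R1 -> -1·R1
  [ 1  1  -4   0  -3  -12 ]
  [ 0  0   0   1   0    4 ]
  [ 0  0   0   0   1    3 ]
  [ 0  0   0  -1   0   -4 ]
R4 -> R4 + R2
  [ 1  1  -4  0  -3  -12 ]
  [ 0  0   0  1   0    4 ]
  [ 0  0   0  0   1    3 ]
  [ 0  0   0  0   0    0 ]
R1 -> R1 + 3·R3
  [ 1  1  -4  0  0  -3 ]
  [ 0  0   0  1  0   4 ]
  [ 0  0   0  0  1   3 ]
  [ 0  0   0  0  0   0 ]

[[1, 1, -4, 0, 0, -3], [0, 0, 0, 1, 0, 4], [0, 0, 0, 0, 1, 3], [0, 0, 0, 0, 0, 0]]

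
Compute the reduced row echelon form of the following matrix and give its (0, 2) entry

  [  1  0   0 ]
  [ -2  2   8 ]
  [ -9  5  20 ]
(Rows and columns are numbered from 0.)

0

R2 ← R2 + 2·R1
  [  1  0   0 ]
  [  0  2   8 ]
  [ -9  5  20 ]
R3 ← R3 + 9·R1
  [ 1  0   0 ]
  [ 0  2   8 ]
  [ 0  5  20 ]
R2 ← 1/2·R2
  [ 1  0   0 ]
  [ 0  1   4 ]
  [ 0  5  20 ]
R3 ← R3 − 5·R2
  [ 1  0  0 ]
  [ 0  1  4 ]
  [ 0  0  0 ]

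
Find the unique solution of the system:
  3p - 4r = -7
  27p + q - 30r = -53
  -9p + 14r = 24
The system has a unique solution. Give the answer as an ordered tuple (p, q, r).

Form the augmented matrix and row-reduce:
  [  3  0   -4  |   -7 ]
  [ 27  1  -30  |  -53 ]
  [ -9  0   14  |   24 ]
r1 -> 1/3·r1
  [  1  0  -4/3  |  -7/3 ]
  [ 27  1   -30  |   -53 ]
  [ -9  0    14  |    24 ]
r2 -> r2 − 27·r1
  [  1  0  -4/3  |  -7/3 ]
  [  0  1     6  |    10 ]
  [ -9  0    14  |    24 ]
r3 -> r3 + 9·r1
  [ 1  0  -4/3  |  -7/3 ]
  [ 0  1     6  |    10 ]
  [ 0  0     2  |     3 ]
r3 -> 1/2·r3
  [ 1  0  -4/3  |  -7/3 ]
  [ 0  1     6  |    10 ]
  [ 0  0     1  |   3/2 ]
r2 -> r2 − 6·r3
  [ 1  0  -4/3  |  -7/3 ]
  [ 0  1     0  |     1 ]
  [ 0  0     1  |   3/2 ]
r1 -> r1 + 4/3·r3
  [ 1  0  0  |  -1/3 ]
  [ 0  1  0  |     1 ]
  [ 0  0  1  |   3/2 ]
Reading off the last column: p = -1/3, q = 1, r = 3/2.

(-1/3, 1, 3/2)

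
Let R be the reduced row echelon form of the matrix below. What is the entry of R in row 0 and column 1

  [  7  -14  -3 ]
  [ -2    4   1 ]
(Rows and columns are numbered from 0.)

-2

Multiply r1 by 1/7.
  [  1  -2  -3/7 ]
  [ -2   4     1 ]
Add 2 times r1 to r2.
  [ 1  -2  -3/7 ]
  [ 0   0   1/7 ]
Multiply r2 by 7.
  [ 1  -2  -3/7 ]
  [ 0   0     1 ]
Add 3/7 times r2 to r1.
  [ 1  -2  0 ]
  [ 0   0  1 ]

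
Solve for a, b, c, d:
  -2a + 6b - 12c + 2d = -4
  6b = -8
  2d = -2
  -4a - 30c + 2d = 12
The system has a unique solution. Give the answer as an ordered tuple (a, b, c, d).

(-1, -4/3, -1/3, -1)

Form the augmented matrix and row-reduce:
  [ -2  6  -12  2  |  -4 ]
  [  0  6    0  0  |  -8 ]
  [  0  0    0  2  |  -2 ]
  [ -4  0  -30  2  |  12 ]
Multiply ρ1 by -1/2.
  [  1  -3    6  -1  |   2 ]
  [  0   6    0   0  |  -8 ]
  [  0   0    0   2  |  -2 ]
  [ -4   0  -30   2  |  12 ]
Add 4 times ρ1 to ρ4.
  [ 1   -3   6  -1  |   2 ]
  [ 0    6   0   0  |  -8 ]
  [ 0    0   0   2  |  -2 ]
  [ 0  -12  -6  -2  |  20 ]
Multiply ρ2 by 1/6.
  [ 1   -3   6  -1  |     2 ]
  [ 0    1   0   0  |  -4/3 ]
  [ 0    0   0   2  |    -2 ]
  [ 0  -12  -6  -2  |    20 ]
Add 12 times ρ2 to ρ4.
  [ 1  -3   6  -1  |     2 ]
  [ 0   1   0   0  |  -4/3 ]
  [ 0   0   0   2  |    -2 ]
  [ 0   0  -6  -2  |     4 ]
Swap ρ3 and ρ4.
  [ 1  -3   6  -1  |     2 ]
  [ 0   1   0   0  |  -4/3 ]
  [ 0   0  -6  -2  |     4 ]
  [ 0   0   0   2  |    -2 ]
Multiply ρ3 by -1/6.
  [ 1  -3  6   -1  |     2 ]
  [ 0   1  0    0  |  -4/3 ]
  [ 0   0  1  1/3  |  -2/3 ]
  [ 0   0  0    2  |    -2 ]
Multiply ρ4 by 1/2.
  [ 1  -3  6   -1  |     2 ]
  [ 0   1  0    0  |  -4/3 ]
  [ 0   0  1  1/3  |  -2/3 ]
  [ 0   0  0    1  |    -1 ]
Subtract 1/3 times ρ4 from ρ3.
  [ 1  -3  6  -1  |     2 ]
  [ 0   1  0   0  |  -4/3 ]
  [ 0   0  1   0  |  -1/3 ]
  [ 0   0  0   1  |    -1 ]
Add ρ4 to ρ1.
  [ 1  -3  6  0  |     1 ]
  [ 0   1  0  0  |  -4/3 ]
  [ 0   0  1  0  |  -1/3 ]
  [ 0   0  0  1  |    -1 ]
Subtract 6 times ρ3 from ρ1.
  [ 1  -3  0  0  |     3 ]
  [ 0   1  0  0  |  -4/3 ]
  [ 0   0  1  0  |  -1/3 ]
  [ 0   0  0  1  |    -1 ]
Add 3 times ρ2 to ρ1.
  [ 1  0  0  0  |    -1 ]
  [ 0  1  0  0  |  -4/3 ]
  [ 0  0  1  0  |  -1/3 ]
  [ 0  0  0  1  |    -1 ]
Reading off the last column: a = -1, b = -4/3, c = -1/3, d = -1.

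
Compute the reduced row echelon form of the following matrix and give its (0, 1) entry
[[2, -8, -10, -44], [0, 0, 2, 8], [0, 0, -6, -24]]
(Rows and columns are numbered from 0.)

R1 := 1/2·R1
R2 := 1/2·R2
R3 := R3 + 6·R2
R1 := R1 + 5·R2

-4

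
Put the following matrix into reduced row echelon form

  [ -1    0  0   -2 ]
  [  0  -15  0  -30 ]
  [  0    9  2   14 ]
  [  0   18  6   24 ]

[[1, 0, 0, 2], [0, 1, 0, 2], [0, 0, 1, -2], [0, 0, 0, 0]]

r1 ← -1·r1
  [ 1    0  0    2 ]
  [ 0  -15  0  -30 ]
  [ 0    9  2   14 ]
  [ 0   18  6   24 ]
r2 ← -1/15·r2
  [ 1   0  0   2 ]
  [ 0   1  0   2 ]
  [ 0   9  2  14 ]
  [ 0  18  6  24 ]
r3 ← r3 − 9·r2
  [ 1   0  0   2 ]
  [ 0   1  0   2 ]
  [ 0   0  2  -4 ]
  [ 0  18  6  24 ]
r4 ← r4 − 18·r2
  [ 1  0  0    2 ]
  [ 0  1  0    2 ]
  [ 0  0  2   -4 ]
  [ 0  0  6  -12 ]
r3 ← 1/2·r3
  [ 1  0  0    2 ]
  [ 0  1  0    2 ]
  [ 0  0  1   -2 ]
  [ 0  0  6  -12 ]
r4 ← r4 − 6·r3
  [ 1  0  0   2 ]
  [ 0  1  0   2 ]
  [ 0  0  1  -2 ]
  [ 0  0  0   0 ]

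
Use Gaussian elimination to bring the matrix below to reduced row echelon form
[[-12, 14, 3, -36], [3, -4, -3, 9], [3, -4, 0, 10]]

R1 → -1/12·R1
  [ 1  -7/6  -1/4   3 ]
  [ 3    -4    -3   9 ]
  [ 3    -4     0  10 ]
R2 → R2 − 3·R1
  [ 1  -7/6  -1/4   3 ]
  [ 0  -1/2  -9/4   0 ]
  [ 3    -4     0  10 ]
R3 → R3 − 3·R1
  [ 1  -7/6  -1/4  3 ]
  [ 0  -1/2  -9/4  0 ]
  [ 0  -1/2   3/4  1 ]
R2 → -2·R2
  [ 1  -7/6  -1/4  3 ]
  [ 0     1   9/2  0 ]
  [ 0  -1/2   3/4  1 ]
R3 → R3 + 1/2·R2
  [ 1  -7/6  -1/4  3 ]
  [ 0     1   9/2  0 ]
  [ 0     0     3  1 ]
R3 → 1/3·R3
  [ 1  -7/6  -1/4    3 ]
  [ 0     1   9/2    0 ]
  [ 0     0     1  1/3 ]
R2 → R2 − 9/2·R3
  [ 1  -7/6  -1/4     3 ]
  [ 0     1     0  -3/2 ]
  [ 0     0     1   1/3 ]
R1 → R1 + 1/4·R3
  [ 1  -7/6  0  37/12 ]
  [ 0     1  0   -3/2 ]
  [ 0     0  1    1/3 ]
R1 → R1 + 7/6·R2
  [ 1  0  0   4/3 ]
  [ 0  1  0  -3/2 ]
  [ 0  0  1   1/3 ]

[[1, 0, 0, 4/3], [0, 1, 0, -3/2], [0, 0, 1, 1/3]]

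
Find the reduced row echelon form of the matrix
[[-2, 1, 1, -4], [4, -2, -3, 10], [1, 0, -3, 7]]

[[1, 0, 0, 1], [0, 1, 0, 0], [0, 0, 1, -2]]

R1 := -1/2·R1
R2 := R2 − 4·R1
R3 := R3 − R1
R2 ↔ R3
R2 := 2·R2
R3 := -1·R3
R2 := R2 + 5·R3
R1 := R1 + 1/2·R3
R1 := R1 + 1/2·R2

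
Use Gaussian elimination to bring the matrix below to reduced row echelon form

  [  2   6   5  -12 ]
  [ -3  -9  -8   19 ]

[[1, 3, 0, -1], [0, 0, 1, -2]]

r1 -> 1/2·r1
  [  1   3  5/2  -6 ]
  [ -3  -9   -8  19 ]
r2 -> r2 + 3·r1
  [ 1  3   5/2  -6 ]
  [ 0  0  -1/2   1 ]
r2 -> -2·r2
  [ 1  3  5/2  -6 ]
  [ 0  0    1  -2 ]
r1 -> r1 − 5/2·r2
  [ 1  3  0  -1 ]
  [ 0  0  1  -2 ]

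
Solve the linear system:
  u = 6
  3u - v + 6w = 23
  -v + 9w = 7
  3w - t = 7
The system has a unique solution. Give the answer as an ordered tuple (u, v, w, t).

Form the augmented matrix and row-reduce:
  [ 1   0  0   0  |   6 ]
  [ 3  -1  6   0  |  23 ]
  [ 0  -1  9   0  |   7 ]
  [ 0   0  3  -1  |   7 ]
R2 → R2 − 3·R1
  [ 1   0  0   0  |  6 ]
  [ 0  -1  6   0  |  5 ]
  [ 0  -1  9   0  |  7 ]
  [ 0   0  3  -1  |  7 ]
R2 → -1·R2
  [ 1   0   0   0  |   6 ]
  [ 0   1  -6   0  |  -5 ]
  [ 0  -1   9   0  |   7 ]
  [ 0   0   3  -1  |   7 ]
R3 → R3 + R2
  [ 1  0   0   0  |   6 ]
  [ 0  1  -6   0  |  -5 ]
  [ 0  0   3   0  |   2 ]
  [ 0  0   3  -1  |   7 ]
R3 → 1/3·R3
  [ 1  0   0   0  |    6 ]
  [ 0  1  -6   0  |   -5 ]
  [ 0  0   1   0  |  2/3 ]
  [ 0  0   3  -1  |    7 ]
R4 → R4 − 3·R3
  [ 1  0   0   0  |    6 ]
  [ 0  1  -6   0  |   -5 ]
  [ 0  0   1   0  |  2/3 ]
  [ 0  0   0  -1  |    5 ]
R4 → -1·R4
  [ 1  0   0  0  |    6 ]
  [ 0  1  -6  0  |   -5 ]
  [ 0  0   1  0  |  2/3 ]
  [ 0  0   0  1  |   -5 ]
R2 → R2 + 6·R3
  [ 1  0  0  0  |    6 ]
  [ 0  1  0  0  |   -1 ]
  [ 0  0  1  0  |  2/3 ]
  [ 0  0  0  1  |   -5 ]
Reading off the last column: u = 6, v = -1, w = 2/3, t = -5.

(6, -1, 2/3, -5)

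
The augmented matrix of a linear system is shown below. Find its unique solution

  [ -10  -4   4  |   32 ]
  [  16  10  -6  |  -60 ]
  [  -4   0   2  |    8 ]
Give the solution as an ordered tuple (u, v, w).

ρ1 → -1/10·ρ1
ρ2 → ρ2 − 16·ρ1
ρ3 → ρ3 + 4·ρ1
ρ2 → 5/18·ρ2
ρ3 → ρ3 − 8/5·ρ2
ρ3 → 9/2·ρ3
ρ2 → ρ2 − 1/9·ρ3
ρ1 → ρ1 + 2/5·ρ3
ρ1 → ρ1 − 2/5·ρ2
Reading off the last column: u = -4, v = -2, w = -4.

(-4, -2, -4)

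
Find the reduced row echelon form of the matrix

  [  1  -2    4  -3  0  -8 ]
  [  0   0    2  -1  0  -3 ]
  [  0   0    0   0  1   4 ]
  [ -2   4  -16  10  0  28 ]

Add 2 times r1 to r4.
  [ 1  -2   4  -3  0  -8 ]
  [ 0   0   2  -1  0  -3 ]
  [ 0   0   0   0  1   4 ]
  [ 0   0  -8   4  0  12 ]
Multiply r2 by 1/2.
  [ 1  -2   4    -3  0    -8 ]
  [ 0   0   1  -1/2  0  -3/2 ]
  [ 0   0   0     0  1     4 ]
  [ 0   0  -8     4  0    12 ]
Add 8 times r2 to r4.
  [ 1  -2  4    -3  0    -8 ]
  [ 0   0  1  -1/2  0  -3/2 ]
  [ 0   0  0     0  1     4 ]
  [ 0   0  0     0  0     0 ]
Subtract 4 times r2 from r1.
  [ 1  -2  0    -1  0    -2 ]
  [ 0   0  1  -1/2  0  -3/2 ]
  [ 0   0  0     0  1     4 ]
  [ 0   0  0     0  0     0 ]

[[1, -2, 0, -1, 0, -2], [0, 0, 1, -1/2, 0, -3/2], [0, 0, 0, 0, 1, 4], [0, 0, 0, 0, 0, 0]]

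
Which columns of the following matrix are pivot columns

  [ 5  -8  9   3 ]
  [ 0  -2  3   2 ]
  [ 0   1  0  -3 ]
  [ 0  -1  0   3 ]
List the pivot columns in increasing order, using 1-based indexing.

1, 2, 3

R1 ← 1/5·R1
  [ 1  -8/5  9/5  3/5 ]
  [ 0    -2    3    2 ]
  [ 0     1    0   -3 ]
  [ 0    -1    0    3 ]
R2 ← -1/2·R2
  [ 1  -8/5   9/5  3/5 ]
  [ 0     1  -3/2   -1 ]
  [ 0     1     0   -3 ]
  [ 0    -1     0    3 ]
R3 ← R3 − R2
  [ 1  -8/5   9/5  3/5 ]
  [ 0     1  -3/2   -1 ]
  [ 0     0   3/2   -2 ]
  [ 0    -1     0    3 ]
R4 ← R4 + R2
  [ 1  -8/5   9/5  3/5 ]
  [ 0     1  -3/2   -1 ]
  [ 0     0   3/2   -2 ]
  [ 0     0  -3/2    2 ]
R3 ← 2/3·R3
  [ 1  -8/5   9/5   3/5 ]
  [ 0     1  -3/2    -1 ]
  [ 0     0     1  -4/3 ]
  [ 0     0  -3/2     2 ]
R4 ← R4 + 3/2·R3
  [ 1  -8/5   9/5   3/5 ]
  [ 0     1  -3/2    -1 ]
  [ 0     0     1  -4/3 ]
  [ 0     0     0     0 ]
R2 ← R2 + 3/2·R3
  [ 1  -8/5  9/5   3/5 ]
  [ 0     1    0    -3 ]
  [ 0     0    1  -4/3 ]
  [ 0     0    0     0 ]
R1 ← R1 − 9/5·R3
  [ 1  -8/5  0     3 ]
  [ 0     1  0    -3 ]
  [ 0     0  1  -4/3 ]
  [ 0     0  0     0 ]
R1 ← R1 + 8/5·R2
  [ 1  0  0  -9/5 ]
  [ 0  1  0    -3 ]
  [ 0  0  1  -4/3 ]
  [ 0  0  0     0 ]
Pivot columns are the columns containing a leading 1.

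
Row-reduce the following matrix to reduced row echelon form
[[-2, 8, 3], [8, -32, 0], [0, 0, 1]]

[[1, -4, 0], [0, 0, 1], [0, 0, 0]]

R1 := -1/2·R1
  [ 1   -4  -3/2 ]
  [ 8  -32     0 ]
  [ 0    0     1 ]
R2 := R2 − 8·R1
  [ 1  -4  -3/2 ]
  [ 0   0    12 ]
  [ 0   0     1 ]
R2 := 1/12·R2
  [ 1  -4  -3/2 ]
  [ 0   0     1 ]
  [ 0   0     1 ]
R3 := R3 − R2
  [ 1  -4  -3/2 ]
  [ 0   0     1 ]
  [ 0   0     0 ]
R1 := R1 + 3/2·R2
  [ 1  -4  0 ]
  [ 0   0  1 ]
  [ 0   0  0 ]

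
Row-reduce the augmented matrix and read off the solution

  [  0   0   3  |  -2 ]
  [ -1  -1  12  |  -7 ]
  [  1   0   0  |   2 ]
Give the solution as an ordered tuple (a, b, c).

(2, -3, -2/3)

R1 <-> R2
  [ -1  -1  12  |  -7 ]
  [  0   0   3  |  -2 ]
  [  1   0   0  |   2 ]
R1 → -1·R1
  [ 1  1  -12  |   7 ]
  [ 0  0    3  |  -2 ]
  [ 1  0    0  |   2 ]
R3 → R3 − R1
  [ 1   1  -12  |   7 ]
  [ 0   0    3  |  -2 ]
  [ 0  -1   12  |  -5 ]
R2 <-> R3
  [ 1   1  -12  |   7 ]
  [ 0  -1   12  |  -5 ]
  [ 0   0    3  |  -2 ]
R2 → -1·R2
  [ 1  1  -12  |   7 ]
  [ 0  1  -12  |   5 ]
  [ 0  0    3  |  -2 ]
R3 → 1/3·R3
  [ 1  1  -12  |     7 ]
  [ 0  1  -12  |     5 ]
  [ 0  0    1  |  -2/3 ]
R2 → R2 + 12·R3
  [ 1  1  -12  |     7 ]
  [ 0  1    0  |    -3 ]
  [ 0  0    1  |  -2/3 ]
R1 → R1 + 12·R3
  [ 1  1  0  |    -1 ]
  [ 0  1  0  |    -3 ]
  [ 0  0  1  |  -2/3 ]
R1 → R1 − R2
  [ 1  0  0  |     2 ]
  [ 0  1  0  |    -3 ]
  [ 0  0  1  |  -2/3 ]
Reading off the last column: a = 2, b = -3, c = -2/3.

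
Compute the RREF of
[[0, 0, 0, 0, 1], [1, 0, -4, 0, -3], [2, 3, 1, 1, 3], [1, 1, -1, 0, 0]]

ρ1 <-> ρ2
  [ 1  0  -4  0  -3 ]
  [ 0  0   0  0   1 ]
  [ 2  3   1  1   3 ]
  [ 1  1  -1  0   0 ]
ρ3 -> ρ3 − 2·ρ1
  [ 1  0  -4  0  -3 ]
  [ 0  0   0  0   1 ]
  [ 0  3   9  1   9 ]
  [ 1  1  -1  0   0 ]
ρ4 -> ρ4 − ρ1
  [ 1  0  -4  0  -3 ]
  [ 0  0   0  0   1 ]
  [ 0  3   9  1   9 ]
  [ 0  1   3  0   3 ]
ρ2 <-> ρ3
  [ 1  0  -4  0  -3 ]
  [ 0  3   9  1   9 ]
  [ 0  0   0  0   1 ]
  [ 0  1   3  0   3 ]
ρ2 -> 1/3·ρ2
  [ 1  0  -4    0  -3 ]
  [ 0  1   3  1/3   3 ]
  [ 0  0   0    0   1 ]
  [ 0  1   3    0   3 ]
ρ4 -> ρ4 − ρ2
  [ 1  0  -4     0  -3 ]
  [ 0  1   3   1/3   3 ]
  [ 0  0   0     0   1 ]
  [ 0  0   0  -1/3   0 ]
ρ3 <-> ρ4
  [ 1  0  -4     0  -3 ]
  [ 0  1   3   1/3   3 ]
  [ 0  0   0  -1/3   0 ]
  [ 0  0   0     0   1 ]
ρ3 -> -3·ρ3
  [ 1  0  -4    0  -3 ]
  [ 0  1   3  1/3   3 ]
  [ 0  0   0    1   0 ]
  [ 0  0   0    0   1 ]
ρ2 -> ρ2 − 3·ρ4
  [ 1  0  -4    0  -3 ]
  [ 0  1   3  1/3   0 ]
  [ 0  0   0    1   0 ]
  [ 0  0   0    0   1 ]
ρ1 -> ρ1 + 3·ρ4
  [ 1  0  -4    0  0 ]
  [ 0  1   3  1/3  0 ]
  [ 0  0   0    1  0 ]
  [ 0  0   0    0  1 ]
ρ2 -> ρ2 − 1/3·ρ3
  [ 1  0  -4  0  0 ]
  [ 0  1   3  0  0 ]
  [ 0  0   0  1  0 ]
  [ 0  0   0  0  1 ]

[[1, 0, -4, 0, 0], [0, 1, 3, 0, 0], [0, 0, 0, 1, 0], [0, 0, 0, 0, 1]]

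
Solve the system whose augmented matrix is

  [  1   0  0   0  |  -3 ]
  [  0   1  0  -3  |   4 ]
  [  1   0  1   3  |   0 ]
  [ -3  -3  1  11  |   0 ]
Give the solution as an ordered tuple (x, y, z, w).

(-3, 4, 3, 0)

R3 := R3 − R1
  [  1   0  0   0  |  -3 ]
  [  0   1  0  -3  |   4 ]
  [  0   0  1   3  |   3 ]
  [ -3  -3  1  11  |   0 ]
R4 := R4 + 3·R1
  [ 1   0  0   0  |  -3 ]
  [ 0   1  0  -3  |   4 ]
  [ 0   0  1   3  |   3 ]
  [ 0  -3  1  11  |  -9 ]
R4 := R4 + 3·R2
  [ 1  0  0   0  |  -3 ]
  [ 0  1  0  -3  |   4 ]
  [ 0  0  1   3  |   3 ]
  [ 0  0  1   2  |   3 ]
R4 := R4 − R3
  [ 1  0  0   0  |  -3 ]
  [ 0  1  0  -3  |   4 ]
  [ 0  0  1   3  |   3 ]
  [ 0  0  0  -1  |   0 ]
R4 := -1·R4
  [ 1  0  0   0  |  -3 ]
  [ 0  1  0  -3  |   4 ]
  [ 0  0  1   3  |   3 ]
  [ 0  0  0   1  |   0 ]
R3 := R3 − 3·R4
  [ 1  0  0   0  |  -3 ]
  [ 0  1  0  -3  |   4 ]
  [ 0  0  1   0  |   3 ]
  [ 0  0  0   1  |   0 ]
R2 := R2 + 3·R4
  [ 1  0  0  0  |  -3 ]
  [ 0  1  0  0  |   4 ]
  [ 0  0  1  0  |   3 ]
  [ 0  0  0  1  |   0 ]
Reading off the last column: x = -3, y = 4, z = 3, w = 0.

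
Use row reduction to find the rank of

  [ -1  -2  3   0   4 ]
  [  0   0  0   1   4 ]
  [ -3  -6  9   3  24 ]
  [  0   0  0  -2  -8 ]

rank = 2

R1 -> -1·R1
  [  1   2  -3   0  -4 ]
  [  0   0   0   1   4 ]
  [ -3  -6   9   3  24 ]
  [  0   0   0  -2  -8 ]
R3 -> R3 + 3·R1
  [ 1  2  -3   0  -4 ]
  [ 0  0   0   1   4 ]
  [ 0  0   0   3  12 ]
  [ 0  0   0  -2  -8 ]
R3 -> R3 − 3·R2
  [ 1  2  -3   0  -4 ]
  [ 0  0   0   1   4 ]
  [ 0  0   0   0   0 ]
  [ 0  0   0  -2  -8 ]
R4 -> R4 + 2·R2
  [ 1  2  -3  0  -4 ]
  [ 0  0   0  1   4 ]
  [ 0  0   0  0   0 ]
  [ 0  0   0  0   0 ]
The reduced form has 2 nonzero rows.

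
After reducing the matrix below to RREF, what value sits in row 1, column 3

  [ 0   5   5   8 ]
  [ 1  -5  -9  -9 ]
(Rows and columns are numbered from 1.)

-4

Swap r1 and r2.
  [ 1  -5  -9  -9 ]
  [ 0   5   5   8 ]
Multiply r2 by 1/5.
  [ 1  -5  -9   -9 ]
  [ 0   1   1  8/5 ]
Add 5 times r2 to r1.
  [ 1  0  -4   -1 ]
  [ 0  1   1  8/5 ]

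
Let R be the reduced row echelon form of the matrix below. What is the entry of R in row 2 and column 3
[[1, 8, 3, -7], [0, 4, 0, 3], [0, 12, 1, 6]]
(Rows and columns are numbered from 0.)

-3

Multiply ρ2 by 1/4.
  [ 1   8  3   -7 ]
  [ 0   1  0  3/4 ]
  [ 0  12  1    6 ]
Subtract 12 times ρ2 from ρ3.
  [ 1  8  3   -7 ]
  [ 0  1  0  3/4 ]
  [ 0  0  1   -3 ]
Subtract 3 times ρ3 from ρ1.
  [ 1  8  0    2 ]
  [ 0  1  0  3/4 ]
  [ 0  0  1   -3 ]
Subtract 8 times ρ2 from ρ1.
  [ 1  0  0   -4 ]
  [ 0  1  0  3/4 ]
  [ 0  0  1   -3 ]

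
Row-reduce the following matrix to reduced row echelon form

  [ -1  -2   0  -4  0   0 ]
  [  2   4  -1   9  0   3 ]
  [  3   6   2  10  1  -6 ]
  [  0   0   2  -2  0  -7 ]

[[1, 2, 0, 4, 0, 0], [0, 0, 1, -1, 0, 0], [0, 0, 0, 0, 1, 0], [0, 0, 0, 0, 0, 1]]

R1 := -1·R1
  [ 1  2   0   4  0   0 ]
  [ 2  4  -1   9  0   3 ]
  [ 3  6   2  10  1  -6 ]
  [ 0  0   2  -2  0  -7 ]
R2 := R2 − 2·R1
  [ 1  2   0   4  0   0 ]
  [ 0  0  -1   1  0   3 ]
  [ 3  6   2  10  1  -6 ]
  [ 0  0   2  -2  0  -7 ]
R3 := R3 − 3·R1
  [ 1  2   0   4  0   0 ]
  [ 0  0  -1   1  0   3 ]
  [ 0  0   2  -2  1  -6 ]
  [ 0  0   2  -2  0  -7 ]
R2 := -1·R2
  [ 1  2  0   4  0   0 ]
  [ 0  0  1  -1  0  -3 ]
  [ 0  0  2  -2  1  -6 ]
  [ 0  0  2  -2  0  -7 ]
R3 := R3 − 2·R2
  [ 1  2  0   4  0   0 ]
  [ 0  0  1  -1  0  -3 ]
  [ 0  0  0   0  1   0 ]
  [ 0  0  2  -2  0  -7 ]
R4 := R4 − 2·R2
  [ 1  2  0   4  0   0 ]
  [ 0  0  1  -1  0  -3 ]
  [ 0  0  0   0  1   0 ]
  [ 0  0  0   0  0  -1 ]
R4 := -1·R4
  [ 1  2  0   4  0   0 ]
  [ 0  0  1  -1  0  -3 ]
  [ 0  0  0   0  1   0 ]
  [ 0  0  0   0  0   1 ]
R2 := R2 + 3·R4
  [ 1  2  0   4  0  0 ]
  [ 0  0  1  -1  0  0 ]
  [ 0  0  0   0  1  0 ]
  [ 0  0  0   0  0  1 ]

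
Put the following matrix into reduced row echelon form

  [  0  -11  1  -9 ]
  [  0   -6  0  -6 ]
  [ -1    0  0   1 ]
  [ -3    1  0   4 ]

r1 <=> r3
  [ -1    0  0   1 ]
  [  0   -6  0  -6 ]
  [  0  -11  1  -9 ]
  [ -3    1  0   4 ]
r1 -> -1·r1
  [  1    0  0  -1 ]
  [  0   -6  0  -6 ]
  [  0  -11  1  -9 ]
  [ -3    1  0   4 ]
r4 -> r4 + 3·r1
  [ 1    0  0  -1 ]
  [ 0   -6  0  -6 ]
  [ 0  -11  1  -9 ]
  [ 0    1  0   1 ]
r2 -> -1/6·r2
  [ 1    0  0  -1 ]
  [ 0    1  0   1 ]
  [ 0  -11  1  -9 ]
  [ 0    1  0   1 ]
r3 -> r3 + 11·r2
  [ 1  0  0  -1 ]
  [ 0  1  0   1 ]
  [ 0  0  1   2 ]
  [ 0  1  0   1 ]
r4 -> r4 − r2
  [ 1  0  0  -1 ]
  [ 0  1  0   1 ]
  [ 0  0  1   2 ]
  [ 0  0  0   0 ]

[[1, 0, 0, -1], [0, 1, 0, 1], [0, 0, 1, 2], [0, 0, 0, 0]]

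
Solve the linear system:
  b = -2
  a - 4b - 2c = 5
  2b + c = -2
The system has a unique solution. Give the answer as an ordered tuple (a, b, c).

(1, -2, 2)

Form the augmented matrix and row-reduce:
  [ 0   1   0  |  -2 ]
  [ 1  -4  -2  |   5 ]
  [ 0   2   1  |  -2 ]
R1 ↔ R2
  [ 1  -4  -2  |   5 ]
  [ 0   1   0  |  -2 ]
  [ 0   2   1  |  -2 ]
R3 := R3 − 2·R2
  [ 1  -4  -2  |   5 ]
  [ 0   1   0  |  -2 ]
  [ 0   0   1  |   2 ]
R1 := R1 + 2·R3
  [ 1  -4  0  |   9 ]
  [ 0   1  0  |  -2 ]
  [ 0   0  1  |   2 ]
R1 := R1 + 4·R2
  [ 1  0  0  |   1 ]
  [ 0  1  0  |  -2 ]
  [ 0  0  1  |   2 ]
Reading off the last column: a = 1, b = -2, c = 2.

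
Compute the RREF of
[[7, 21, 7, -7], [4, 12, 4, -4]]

[[1, 3, 1, -1], [0, 0, 0, 0]]

Multiply R1 by 1/7.
  [ 1   3  1  -1 ]
  [ 4  12  4  -4 ]
Subtract 4 times R1 from R2.
  [ 1  3  1  -1 ]
  [ 0  0  0   0 ]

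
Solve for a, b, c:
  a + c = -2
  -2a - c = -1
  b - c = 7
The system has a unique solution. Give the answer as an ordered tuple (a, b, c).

Form the augmented matrix and row-reduce:
  [  1  0   1  |  -2 ]
  [ -2  0  -1  |  -1 ]
  [  0  1  -1  |   7 ]
ρ2 -> ρ2 + 2·ρ1
  [ 1  0   1  |  -2 ]
  [ 0  0   1  |  -5 ]
  [ 0  1  -1  |   7 ]
ρ2 <-> ρ3
  [ 1  0   1  |  -2 ]
  [ 0  1  -1  |   7 ]
  [ 0  0   1  |  -5 ]
ρ2 -> ρ2 + ρ3
  [ 1  0  1  |  -2 ]
  [ 0  1  0  |   2 ]
  [ 0  0  1  |  -5 ]
ρ1 -> ρ1 − ρ3
  [ 1  0  0  |   3 ]
  [ 0  1  0  |   2 ]
  [ 0  0  1  |  -5 ]
Reading off the last column: a = 3, b = 2, c = -5.

(3, 2, -5)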